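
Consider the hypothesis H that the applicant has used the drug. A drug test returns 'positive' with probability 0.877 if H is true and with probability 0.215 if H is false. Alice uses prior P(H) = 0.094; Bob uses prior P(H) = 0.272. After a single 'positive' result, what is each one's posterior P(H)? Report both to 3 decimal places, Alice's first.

The likelihood ratio for a 'positive' result is 0.877/0.215 = 4.0791.
Alice: prior odds 0.094/0.906 = 0.10375; posterior odds 0.42321; posterior probability 0.297.
Bob: prior odds 0.272/0.728 = 0.37363; posterior odds 1.5240; posterior probability 0.604.

Alice: 0.297; Bob: 0.604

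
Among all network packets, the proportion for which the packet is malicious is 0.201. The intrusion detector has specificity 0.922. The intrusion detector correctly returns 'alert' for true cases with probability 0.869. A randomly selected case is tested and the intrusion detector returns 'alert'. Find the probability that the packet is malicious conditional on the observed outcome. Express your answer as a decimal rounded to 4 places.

P(H | E) ≈ 0.7370

Let H be the event that the packet is malicious. P(H) = 0.201, so P(¬H) = 0.799. With E the 'alert' result, P(E|H) = 0.869 and P(E|¬H) = 0.078.
P(E) = 0.869·0.201 + 0.078·0.799 = 0.17467 + 0.062322 = 0.23699.
By Bayes' theorem, P(H|E) = 0.17467 / 0.23699 = 0.7370.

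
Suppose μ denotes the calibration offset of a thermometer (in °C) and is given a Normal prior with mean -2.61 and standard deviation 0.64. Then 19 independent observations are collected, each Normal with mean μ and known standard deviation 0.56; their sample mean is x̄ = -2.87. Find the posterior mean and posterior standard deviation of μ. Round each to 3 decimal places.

With known σ, the Normal prior is conjugate. Weight on the data is w = (n/σ²)/(n/σ² + 1/τ₀²) = 60.5867/(60.5867+2.44141) = 0.96126.
Posterior mean = w·x̄ + (1−w)·μ₀ = 0.96126·-2.87 + 0.038735·-2.61 = -2.860. Posterior variance = 1/(60.5867+2.44141) = 0.0158659, so SD = 0.126.

Posterior mean ≈ -2.860; posterior SD ≈ 0.126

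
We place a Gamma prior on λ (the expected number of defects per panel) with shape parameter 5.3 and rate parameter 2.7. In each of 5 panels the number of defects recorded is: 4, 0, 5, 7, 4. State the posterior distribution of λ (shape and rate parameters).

The Poisson likelihood adds the total count to the shape and the number of exposure periods to the rate. Here ∑xᵢ = 20 and n = 5, so shape 5.3→25.3 and rate 2.7→7.7.

Posterior: Gamma(shape=25.3, rate=7.7)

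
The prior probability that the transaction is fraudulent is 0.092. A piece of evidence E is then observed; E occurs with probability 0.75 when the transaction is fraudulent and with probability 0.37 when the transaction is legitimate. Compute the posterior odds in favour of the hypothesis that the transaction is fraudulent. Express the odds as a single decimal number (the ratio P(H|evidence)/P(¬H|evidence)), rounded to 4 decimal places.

Posterior odds ≈ 0.2054

Prior odds = 0.092/(1−0.092) = 0.10132.
Likelihood ratio for E = 0.75/0.37 = 2.0270.
Posterior odds = prior odds × LR = 0.20538.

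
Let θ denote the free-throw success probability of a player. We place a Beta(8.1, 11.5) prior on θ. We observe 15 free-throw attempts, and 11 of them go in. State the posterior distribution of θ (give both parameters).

Posterior: Beta(19.1, 15.5)

Observing 11 successes and 4 failures updates Beta(8.1, 11.5) by adding the success and failure counts to the two shape parameters: α = 8.1+11 = 19.1, β = 11.5+4 = 15.5.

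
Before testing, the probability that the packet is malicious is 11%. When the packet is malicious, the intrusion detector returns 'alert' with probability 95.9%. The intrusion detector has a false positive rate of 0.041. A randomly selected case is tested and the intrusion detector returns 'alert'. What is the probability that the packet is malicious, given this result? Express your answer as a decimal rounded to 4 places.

P(H | E) ≈ 0.7430

Let H be the event that the packet is malicious. P(H) = 0.11, so P(¬H) = 0.89. With E the 'alert' result, P(E|H) = 0.959 and P(E|¬H) = 0.041.
P(E) = 0.959·0.11 + 0.041·0.89 = 0.10549 + 0.036490 = 0.14198.
By Bayes' theorem, P(H|E) = 0.10549 / 0.14198 = 0.7430.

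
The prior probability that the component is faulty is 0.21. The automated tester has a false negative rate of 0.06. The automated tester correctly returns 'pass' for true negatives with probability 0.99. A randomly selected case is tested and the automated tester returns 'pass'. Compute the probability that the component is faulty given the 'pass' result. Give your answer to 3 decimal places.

Write H for 'the component is faulty'. Prior odds H:¬H = 0.21/0.79 = 0.26582. For the 'pass' outcome, the likelihood ratio is 0.06/0.99 = 0.060606.
Posterior odds = 0.26582 × 0.060606 = 0.016110, so P(H|E) = 0.016110/(1+0.016110) = 0.016.

P(H | E) ≈ 0.016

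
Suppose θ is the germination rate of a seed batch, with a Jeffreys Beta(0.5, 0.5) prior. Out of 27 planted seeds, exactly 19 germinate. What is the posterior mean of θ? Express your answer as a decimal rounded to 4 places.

Posterior mean ≈ 0.6964

Observing 19 successes and 8 failures updates Beta(0.5, 0.5) by adding the success and failure counts to the two shape parameters: α = 0.5+19 = 19.5, β = 0.5+8 = 8.5.
E[θ | data] = 19.5/(19.5+8.5) = 0.6964.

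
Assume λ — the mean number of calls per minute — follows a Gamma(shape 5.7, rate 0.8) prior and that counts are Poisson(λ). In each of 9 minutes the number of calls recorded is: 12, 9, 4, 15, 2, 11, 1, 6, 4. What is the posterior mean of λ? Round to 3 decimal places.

The Poisson likelihood adds the total count to the shape and the number of exposure periods to the rate. Here ∑xᵢ = 64 and n = 9, so shape 5.7→69.7 and rate 0.8→9.8.
E[λ | data] = 69.7/9.8 = 7.112.

Posterior mean ≈ 7.112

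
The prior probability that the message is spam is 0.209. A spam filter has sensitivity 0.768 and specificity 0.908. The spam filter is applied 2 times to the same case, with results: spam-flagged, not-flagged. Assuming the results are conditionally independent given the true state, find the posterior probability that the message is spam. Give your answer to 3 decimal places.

Let H be the event that the message is spam; start with P(H) = 0.209. P('spam-flagged'|H) = 0.768, P('spam-flagged'|¬H) = 0.092.
Update on result 1 ('spam-flagged'): P(H) ← 0.768·0.2090 / (0.768·0.2090 + 0.092·0.7910) = 0.16051/0.23328 = 0.6881.
Update on result 2 ('not-flagged'): P(H) ← 0.232·0.6881 / (0.232·0.6881 + 0.908·0.3119) = 0.15963/0.44288 = 0.3604.

Posterior P(H) ≈ 0.360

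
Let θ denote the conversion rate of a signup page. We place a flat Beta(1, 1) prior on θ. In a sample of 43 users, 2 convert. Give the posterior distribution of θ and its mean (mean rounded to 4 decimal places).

Posterior: Beta(3, 42); mean ≈ 0.0667

The binomial likelihood is conjugate to the Beta prior: with 2 successes and 41 failures, the posterior is Beta(1+2, 1+41) = Beta(3, 42).
Posterior mean = α/(α+β) = 3/45 = 0.0667.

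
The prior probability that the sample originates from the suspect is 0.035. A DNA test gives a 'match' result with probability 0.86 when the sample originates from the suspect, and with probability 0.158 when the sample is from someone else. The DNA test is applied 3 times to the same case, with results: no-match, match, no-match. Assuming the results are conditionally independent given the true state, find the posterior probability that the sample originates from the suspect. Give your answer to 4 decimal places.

Let H be the event that the sample originates from the suspect; start with P(H) = 0.035. P('match'|H) = 0.86, P('match'|¬H) = 0.158.
Update on result 1 ('no-match'): P(H) ← 0.14·0.0350 / (0.14·0.0350 + 0.842·0.9650) = 0.0049000/0.81743 = 0.0060.
Update on result 2 ('match'): P(H) ← 0.86·0.0060 / (0.86·0.0060 + 0.158·0.9940) = 0.0051552/0.16221 = 0.0318.
Update on result 3 ('no-match'): P(H) ← 0.14·0.0318 / (0.14·0.0318 + 0.842·0.9682) = 0.0044494/0.81969 = 0.0054.

Posterior P(H) ≈ 0.0054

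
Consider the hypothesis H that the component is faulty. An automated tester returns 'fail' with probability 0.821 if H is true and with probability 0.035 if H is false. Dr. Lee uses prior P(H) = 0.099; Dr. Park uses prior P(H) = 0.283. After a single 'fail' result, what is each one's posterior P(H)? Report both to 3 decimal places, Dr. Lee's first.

Dr. Lee: 0.720; Dr. Park: 0.903

The likelihood ratio for a 'fail' result is 0.821/0.035 = 23.457.
Dr. Lee: prior odds 0.099/0.901 = 0.10988; posterior odds 2.5774; posterior probability 0.720.
Dr. Park: prior odds 0.283/0.717 = 0.39470; posterior odds 9.2585; posterior probability 0.903.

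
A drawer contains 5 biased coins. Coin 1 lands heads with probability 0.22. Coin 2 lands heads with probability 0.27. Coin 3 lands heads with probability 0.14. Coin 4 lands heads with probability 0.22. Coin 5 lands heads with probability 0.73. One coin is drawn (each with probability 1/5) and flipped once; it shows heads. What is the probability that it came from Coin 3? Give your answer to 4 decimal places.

Posterior probability ≈ 0.0886

Tabulate prior·likelihood by source: [1] prior 0.2, lik 0.22, product 0.04400; [2] prior 0.2, lik 0.27, product 0.05400; [3] prior 0.2, lik 0.14, product 0.02800; [4] prior 0.2, lik 0.22, product 0.04400; [5] prior 0.2, lik 0.73, product 0.1460.
Normalizing constant = 0.31600; the posterior for Coin 3 is its product over the sum, 0.02800/0.31600 = 0.0886.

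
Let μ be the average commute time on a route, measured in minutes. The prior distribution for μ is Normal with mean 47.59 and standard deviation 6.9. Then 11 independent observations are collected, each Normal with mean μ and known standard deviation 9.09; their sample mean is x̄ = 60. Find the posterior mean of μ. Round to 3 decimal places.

With known σ, the Normal prior is conjugate. Weight on the data is w = (n/σ²)/(n/σ² + 1/τ₀²) = 0.133127/(0.133127+0.0210040) = 0.86373.
Posterior mean = w·x̄ + (1−w)·μ₀ = 0.86373·60 + 0.13627·47.59 = 58.309.

Posterior mean ≈ 58.309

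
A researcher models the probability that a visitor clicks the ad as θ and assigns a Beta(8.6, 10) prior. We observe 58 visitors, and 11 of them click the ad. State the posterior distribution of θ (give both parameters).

The binomial likelihood is conjugate to the Beta prior: with 11 successes and 47 failures, the posterior is Beta(8.6+11, 10+47) = Beta(19.6, 57).

Posterior: Beta(19.6, 57)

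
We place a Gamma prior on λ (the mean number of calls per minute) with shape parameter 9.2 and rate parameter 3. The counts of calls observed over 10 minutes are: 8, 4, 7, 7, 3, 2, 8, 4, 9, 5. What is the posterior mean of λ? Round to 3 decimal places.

Posterior mean ≈ 5.092

Total count ∑xᵢ = 57 over n = 10 minutes.
Gamma is conjugate to the Poisson likelihood: posterior is Gamma(shape = 9.2+57 = 66.2, rate = 3+10 = 13).
E[λ | data] = 66.2/13 = 5.092.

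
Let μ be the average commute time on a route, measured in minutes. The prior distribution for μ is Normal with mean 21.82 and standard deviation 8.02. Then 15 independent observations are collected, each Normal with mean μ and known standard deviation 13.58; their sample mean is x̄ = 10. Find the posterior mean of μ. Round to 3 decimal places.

With known σ, the Normal prior is conjugate. Weight on the data is w = (n/σ²)/(n/σ² + 1/τ₀²) = 0.0813377/(0.0813377+0.0155472) = 0.83953.
Posterior mean = w·x̄ + (1−w)·μ₀ = 0.83953·10 + 0.16047·21.82 = 11.897.

Posterior mean ≈ 11.897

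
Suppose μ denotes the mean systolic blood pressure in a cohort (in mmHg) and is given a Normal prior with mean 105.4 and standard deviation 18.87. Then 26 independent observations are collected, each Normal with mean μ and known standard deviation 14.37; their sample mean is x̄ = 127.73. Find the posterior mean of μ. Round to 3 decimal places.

Posterior mean ≈ 127.243

With known σ, the Normal prior is conjugate. Weight on the data is w = (n/σ²)/(n/σ² + 1/τ₀²) = 0.125910/(0.125910+0.00280838) = 0.97818.
Posterior mean = w·x̄ + (1−w)·μ₀ = 0.97818·127.73 + 0.021818·105.4 = 127.243.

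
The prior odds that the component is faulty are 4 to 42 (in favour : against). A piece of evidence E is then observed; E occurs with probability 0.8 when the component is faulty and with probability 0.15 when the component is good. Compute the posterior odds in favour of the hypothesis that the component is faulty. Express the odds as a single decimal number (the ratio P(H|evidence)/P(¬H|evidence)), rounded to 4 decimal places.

Posterior odds ≈ 0.5079

Prior odds = 4/42 = 0.095238.
Likelihood ratio for E = 0.8/0.15 = 5.3333.
Posterior odds = prior odds × LR = 0.50794.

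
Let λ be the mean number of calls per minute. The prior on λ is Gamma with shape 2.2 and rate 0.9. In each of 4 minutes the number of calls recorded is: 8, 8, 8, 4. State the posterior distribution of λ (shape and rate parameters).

Total count ∑xᵢ = 28 over n = 4 minutes.
Gamma is conjugate to the Poisson likelihood: posterior is Gamma(shape = 2.2+28 = 30.2, rate = 0.9+4 = 4.9).

Posterior: Gamma(shape=30.2, rate=4.9)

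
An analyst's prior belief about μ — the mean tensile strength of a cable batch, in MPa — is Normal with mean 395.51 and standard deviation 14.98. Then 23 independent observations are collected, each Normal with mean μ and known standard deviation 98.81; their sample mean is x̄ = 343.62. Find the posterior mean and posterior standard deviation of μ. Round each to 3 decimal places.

With known σ, the Normal prior is conjugate. Weight on the data is w = (n/σ²)/(n/σ² + 1/τ₀²) = 0.00235573/(0.00235573+0.00445632) = 0.34582.
Posterior mean = w·x̄ + (1−w)·μ₀ = 0.34582·343.62 + 0.65418·395.51 = 377.565. Posterior variance = 1/(0.00235573+0.00445632) = 146.799, so SD = 12.116.

Posterior mean ≈ 377.565; posterior SD ≈ 12.116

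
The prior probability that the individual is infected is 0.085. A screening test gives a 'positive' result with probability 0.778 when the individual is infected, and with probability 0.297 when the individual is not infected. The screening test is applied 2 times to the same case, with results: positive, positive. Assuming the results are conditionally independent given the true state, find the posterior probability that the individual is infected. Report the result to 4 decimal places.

Posterior P(H) ≈ 0.3893

Let H be the event that the individual is infected; start with P(H) = 0.085. P('positive'|H) = 0.778, P('positive'|¬H) = 0.297.
Update on result 1 ('positive'): P(H) ← 0.778·0.0850 / (0.778·0.0850 + 0.297·0.9150) = 0.066130/0.33789 = 0.1957.
Update on result 2 ('positive'): P(H) ← 0.778·0.1957 / (0.778·0.1957 + 0.297·0.8043) = 0.15227/0.39114 = 0.3893.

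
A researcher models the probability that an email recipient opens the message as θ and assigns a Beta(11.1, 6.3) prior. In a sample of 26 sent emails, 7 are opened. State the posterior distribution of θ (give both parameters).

The binomial likelihood is conjugate to the Beta prior: with 7 successes and 19 failures, the posterior is Beta(11.1+7, 6.3+19) = Beta(18.1, 25.3).

Posterior: Beta(18.1, 25.3)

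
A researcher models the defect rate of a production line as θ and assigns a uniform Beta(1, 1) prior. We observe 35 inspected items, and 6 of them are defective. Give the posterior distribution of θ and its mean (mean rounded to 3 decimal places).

The binomial likelihood is conjugate to the Beta prior: with 6 successes and 29 failures, the posterior is Beta(1+6, 1+29) = Beta(7, 30).
Posterior mean = α/(α+β) = 7/37 = 0.189.

Posterior: Beta(7, 30); mean ≈ 0.189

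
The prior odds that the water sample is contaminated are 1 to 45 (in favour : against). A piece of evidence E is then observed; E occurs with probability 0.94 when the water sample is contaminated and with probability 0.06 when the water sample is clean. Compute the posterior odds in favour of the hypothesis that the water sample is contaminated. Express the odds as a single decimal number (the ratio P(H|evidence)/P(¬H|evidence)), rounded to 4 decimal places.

Prior odds = 1/45 = 0.022222. In log-odds, ln(0.022222) = -3.8067.
Add log likelihood ratio: ln(15.667) = 2.7515.
Posterior log-odds = -1.0551, so posterior odds = exp(-1.0551) = 0.34815.

Posterior odds ≈ 0.3481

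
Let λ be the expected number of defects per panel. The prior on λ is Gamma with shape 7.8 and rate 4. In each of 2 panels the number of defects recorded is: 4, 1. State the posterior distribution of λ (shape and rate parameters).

Posterior: Gamma(shape=12.8, rate=6)

The Poisson likelihood adds the total count to the shape and the number of exposure periods to the rate. Here ∑xᵢ = 5 and n = 2, so shape 7.8→12.8 and rate 4→6.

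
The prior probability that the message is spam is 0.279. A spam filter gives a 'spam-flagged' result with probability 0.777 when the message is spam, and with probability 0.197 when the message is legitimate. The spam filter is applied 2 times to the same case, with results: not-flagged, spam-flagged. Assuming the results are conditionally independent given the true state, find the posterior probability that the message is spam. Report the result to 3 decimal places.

With H the event that the message is spam, the joint likelihood of the observed sequence is P(data|H) = 0.223·0.777 = 0.17327 and P(data|¬H) = 0.803·0.197 = 0.15819.
Bayes: P(H|data) = 0.279·0.17327 / (0.279·0.17327 + 0.721·0.15819) = 0.048343/0.16240 = 0.2977.

Posterior P(H) ≈ 0.298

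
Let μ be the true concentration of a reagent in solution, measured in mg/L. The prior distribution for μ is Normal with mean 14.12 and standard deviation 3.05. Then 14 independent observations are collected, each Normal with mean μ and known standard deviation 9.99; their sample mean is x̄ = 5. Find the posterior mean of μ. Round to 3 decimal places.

With known σ, the Normal prior is conjugate. Weight on the data is w = (n/σ²)/(n/σ² + 1/τ₀²) = 0.140280/(0.140280+0.107498) = 0.56615.
Posterior mean = w·x̄ + (1−w)·μ₀ = 0.56615·5 + 0.43385·14.12 = 8.957.

Posterior mean ≈ 8.957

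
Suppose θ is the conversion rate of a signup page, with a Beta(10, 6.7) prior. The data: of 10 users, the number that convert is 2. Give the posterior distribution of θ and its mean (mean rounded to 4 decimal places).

Observing 2 successes and 8 failures updates Beta(10, 6.7) by adding the success and failure counts to the two shape parameters: α = 10+2 = 12, β = 6.7+8 = 14.7.
Posterior mean = α/(α+β) = 12/26.7 = 0.4494.

Posterior: Beta(12, 14.7); mean ≈ 0.4494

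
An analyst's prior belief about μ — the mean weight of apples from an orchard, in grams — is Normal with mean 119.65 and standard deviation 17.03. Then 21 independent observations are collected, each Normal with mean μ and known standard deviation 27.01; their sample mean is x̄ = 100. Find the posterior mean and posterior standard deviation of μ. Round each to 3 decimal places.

Posterior mean ≈ 102.102; posterior SD ≈ 5.570

Prior precision 1/τ₀² = 1/17.03² = 0.00344803; data precision n/σ² = 21/27.01² = 0.0287853.
Posterior precision = 0.00344803 + 0.0287853 = 0.0322333, giving posterior SD = 1/√0.0322333 = 5.570.
Posterior mean = (0.00344803·119.65 + 0.0287853·100) / 0.0322333 = 102.102.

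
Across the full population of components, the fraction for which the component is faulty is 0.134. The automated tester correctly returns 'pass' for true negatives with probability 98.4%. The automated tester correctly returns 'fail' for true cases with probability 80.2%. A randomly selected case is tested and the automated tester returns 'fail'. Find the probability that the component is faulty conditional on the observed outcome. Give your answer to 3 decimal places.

P(H | E) ≈ 0.886

Write H for 'the component is faulty'. Prior odds H:¬H = 0.134/0.866 = 0.15473. For the 'fail' outcome, the likelihood ratio is 0.802/0.016 = 50.125.
Posterior odds = 0.15473 × 50.125 = 7.7561, so P(H|E) = 7.7561/(1+7.7561) = 0.886.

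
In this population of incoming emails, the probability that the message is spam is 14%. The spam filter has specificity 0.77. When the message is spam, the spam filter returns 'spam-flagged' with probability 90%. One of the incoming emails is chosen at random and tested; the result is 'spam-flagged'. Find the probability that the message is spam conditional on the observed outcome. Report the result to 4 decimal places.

P(H | E) ≈ 0.3891

Let H be the event that the message is spam. P(H) = 0.14, so P(¬H) = 0.86. With E the 'spam-flagged' result, P(E|H) = 0.9 and P(E|¬H) = 0.23.
P(E) = 0.9·0.14 + 0.23·0.86 = 0.12600 + 0.19780 = 0.32380.
By Bayes' theorem, P(H|E) = 0.12600 / 0.32380 = 0.3891.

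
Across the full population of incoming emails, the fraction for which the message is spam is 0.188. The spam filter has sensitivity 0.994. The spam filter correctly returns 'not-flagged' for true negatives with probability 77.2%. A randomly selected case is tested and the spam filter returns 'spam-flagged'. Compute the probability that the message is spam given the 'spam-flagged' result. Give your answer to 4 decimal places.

Let H be the event that the message is spam. P(H) = 0.188, so P(¬H) = 0.812. With E the 'spam-flagged' result, P(E|H) = 0.994 and P(E|¬H) = 0.228.
P(E) = 0.994·0.188 + 0.228·0.812 = 0.18687 + 0.18514 = 0.37201.
By Bayes' theorem, P(H|E) = 0.18687 / 0.37201 = 0.5023.

P(H | E) ≈ 0.5023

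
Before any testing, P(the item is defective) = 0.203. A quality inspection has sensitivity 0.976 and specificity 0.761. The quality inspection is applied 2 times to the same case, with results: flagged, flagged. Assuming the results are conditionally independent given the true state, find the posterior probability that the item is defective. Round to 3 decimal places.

Posterior P(H) ≈ 0.809

With H the event that the item is defective, the joint likelihood of the observed sequence is P(data|H) = 0.976·0.976 = 0.95258 and P(data|¬H) = 0.239·0.239 = 0.057121.
Bayes: P(H|data) = 0.203·0.95258 / (0.203·0.95258 + 0.797·0.057121) = 0.19337/0.23890 = 0.8094.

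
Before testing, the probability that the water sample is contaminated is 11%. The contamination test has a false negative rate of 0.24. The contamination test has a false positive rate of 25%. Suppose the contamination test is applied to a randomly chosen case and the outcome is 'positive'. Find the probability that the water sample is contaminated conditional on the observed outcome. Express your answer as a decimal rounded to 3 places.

Let H be the event that the water sample is contaminated. P(H) = 0.11, so P(¬H) = 0.89. With E the 'positive' result, P(E|H) = 0.76 and P(E|¬H) = 0.25.
P(E) = 0.76·0.11 + 0.25·0.89 = 0.083600 + 0.22250 = 0.30610.
By Bayes' theorem, P(H|E) = 0.083600 / 0.30610 = 0.273.

P(H | E) ≈ 0.273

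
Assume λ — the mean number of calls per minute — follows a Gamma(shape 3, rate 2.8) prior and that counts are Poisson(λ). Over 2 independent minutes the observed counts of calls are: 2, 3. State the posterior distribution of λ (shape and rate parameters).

Posterior: Gamma(shape=8, rate=4.8)

Total count ∑xᵢ = 5 over n = 2 minutes.
Gamma is conjugate to the Poisson likelihood: posterior is Gamma(shape = 3+5 = 8, rate = 2.8+2 = 4.8).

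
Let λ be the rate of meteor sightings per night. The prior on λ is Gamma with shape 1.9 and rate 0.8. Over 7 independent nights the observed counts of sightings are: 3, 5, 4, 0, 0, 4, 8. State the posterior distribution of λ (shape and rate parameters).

The Poisson likelihood adds the total count to the shape and the number of exposure periods to the rate. Here ∑xᵢ = 24 and n = 7, so shape 1.9→25.9 and rate 0.8→7.8.

Posterior: Gamma(shape=25.9, rate=7.8)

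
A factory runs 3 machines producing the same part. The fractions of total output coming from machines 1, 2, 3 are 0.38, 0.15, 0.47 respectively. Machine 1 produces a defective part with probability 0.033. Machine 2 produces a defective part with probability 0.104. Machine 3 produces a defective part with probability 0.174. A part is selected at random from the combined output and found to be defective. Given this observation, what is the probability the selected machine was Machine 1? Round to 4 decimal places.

Posterior probability ≈ 0.1141

Tabulate prior·likelihood by source: [1] prior 0.38, lik 0.033, product 0.01254; [2] prior 0.15, lik 0.104, product 0.01560; [3] prior 0.47, lik 0.174, product 0.08178.
Normalizing constant = 0.10992; the posterior for Machine 1 is its product over the sum, 0.01254/0.10992 = 0.1141.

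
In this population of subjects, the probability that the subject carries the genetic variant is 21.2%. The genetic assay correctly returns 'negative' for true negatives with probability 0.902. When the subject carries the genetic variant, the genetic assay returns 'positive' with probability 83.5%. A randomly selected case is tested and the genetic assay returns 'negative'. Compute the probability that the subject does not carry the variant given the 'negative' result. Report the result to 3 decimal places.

P(¬H | E) ≈ 0.953

Write H for 'the subject carries the genetic variant'. Prior odds H:¬H = 0.212/0.788 = 0.26904. For the 'negative' outcome, the likelihood ratio is 0.165/0.902 = 0.18293.
Posterior odds = 0.26904 × 0.18293 = 0.049214, so P(H|E) = 0.049214/(1+0.049214) = 0.047. Then P(¬H|E) = 1 − 0.047 = 0.953.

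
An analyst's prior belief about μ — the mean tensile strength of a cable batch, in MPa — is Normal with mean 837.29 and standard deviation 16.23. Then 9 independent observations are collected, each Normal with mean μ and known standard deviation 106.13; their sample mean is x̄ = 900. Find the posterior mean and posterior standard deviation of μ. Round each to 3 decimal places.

Prior precision 1/τ₀² = 1/16.23² = 0.00379632; data precision n/σ² = 9/106.13² = 0.00079904.
Posterior precision = 0.00379632 + 0.00079904 = 0.00459536, giving posterior SD = 1/√0.00459536 = 14.752.
Posterior mean = (0.00379632·837.29 + 0.00079904·900) / 0.00459536 = 848.194.

Posterior mean ≈ 848.194; posterior SD ≈ 14.752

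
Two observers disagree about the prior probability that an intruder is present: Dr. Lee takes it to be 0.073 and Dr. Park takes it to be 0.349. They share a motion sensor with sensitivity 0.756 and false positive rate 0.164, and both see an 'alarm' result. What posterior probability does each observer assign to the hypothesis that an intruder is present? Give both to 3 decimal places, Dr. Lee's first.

Dr. Lee: 0.266; Dr. Park: 0.712

The likelihood ratio for an 'alarm' result is 0.756/0.164 = 4.6098.
Dr. Lee: prior odds 0.073/0.927 = 0.078749; posterior odds 0.36301; posterior probability 0.266.
Dr. Park: prior odds 0.349/0.651 = 0.53610; posterior odds 2.4713; posterior probability 0.712.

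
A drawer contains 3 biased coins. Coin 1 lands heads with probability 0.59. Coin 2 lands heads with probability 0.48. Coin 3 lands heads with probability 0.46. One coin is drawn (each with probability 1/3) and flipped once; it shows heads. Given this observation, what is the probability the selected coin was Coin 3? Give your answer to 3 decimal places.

P(heads|C1) = 0.59; P(heads|C2) = 0.48; P(heads|C3) = 0.46.
Prior × likelihood for each source: 0.333333·0.59=0.1967, 0.333333·0.48=0.1600, 0.333333·0.46=0.1533. Summing gives P(heads) = 0.51000.
P(Coin 3 | heads) = 0.1533 / 0.51000 = 0.301.

Posterior probability ≈ 0.301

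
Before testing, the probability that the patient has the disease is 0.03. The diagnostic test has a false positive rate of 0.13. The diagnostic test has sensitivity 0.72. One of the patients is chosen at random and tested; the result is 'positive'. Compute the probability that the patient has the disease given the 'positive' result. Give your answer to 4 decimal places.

P(H | E) ≈ 0.1462

Write H for 'the patient has the disease'. Prior odds H:¬H = 0.03/0.97 = 0.030928. For the 'positive' outcome, the likelihood ratio is 0.72/0.13 = 5.5385.
Posterior odds = 0.030928 × 5.5385 = 0.17129, so P(H|E) = 0.17129/(1+0.17129) = 0.1462.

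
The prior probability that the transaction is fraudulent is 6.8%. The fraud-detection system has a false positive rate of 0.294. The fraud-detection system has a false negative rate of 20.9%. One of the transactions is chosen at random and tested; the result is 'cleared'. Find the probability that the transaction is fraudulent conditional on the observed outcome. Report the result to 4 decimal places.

P(H | E) ≈ 0.0211

Let H be the event that the transaction is fraudulent. P(H) = 0.068, so P(¬H) = 0.932. With E the 'cleared' result, P(E|H) = 0.209 and P(E|¬H) = 0.706.
P(E) = 0.209·0.068 + 0.706·0.932 = 0.014212 + 0.65799 = 0.67220.
By Bayes' theorem, P(H|E) = 0.014212 / 0.67220 = 0.0211.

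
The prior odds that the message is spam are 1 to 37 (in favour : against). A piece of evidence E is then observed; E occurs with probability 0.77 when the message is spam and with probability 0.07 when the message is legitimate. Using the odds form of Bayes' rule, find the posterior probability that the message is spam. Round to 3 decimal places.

Prior odds = 1/37 = 0.027027.
Likelihood ratio for E = 0.77/0.07 = 11.000.
Posterior odds = prior odds × LR = 0.29730.
Posterior probability = odds/(1+odds) = 0.29730/1.2973 = 0.229.

Posterior probability ≈ 0.229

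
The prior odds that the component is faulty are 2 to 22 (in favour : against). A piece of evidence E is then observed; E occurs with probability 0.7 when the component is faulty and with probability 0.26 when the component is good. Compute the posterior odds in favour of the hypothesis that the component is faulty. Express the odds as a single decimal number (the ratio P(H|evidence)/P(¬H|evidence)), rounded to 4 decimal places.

Posterior odds ≈ 0.2448

Prior odds = 2/22 = 0.090909.
Likelihood ratio for E = 0.7/0.26 = 2.6923.
Posterior odds = prior odds × LR = 0.24476.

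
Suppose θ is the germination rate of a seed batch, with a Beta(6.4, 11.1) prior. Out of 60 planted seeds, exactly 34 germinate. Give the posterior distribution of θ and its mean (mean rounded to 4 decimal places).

Posterior: Beta(40.4, 37.1); mean ≈ 0.5213

Observing 34 successes and 26 failures updates Beta(6.4, 11.1) by adding the success and failure counts to the two shape parameters: α = 6.4+34 = 40.4, β = 11.1+26 = 37.1.
E[θ | data] = 40.4/(40.4+37.1) = 0.5213.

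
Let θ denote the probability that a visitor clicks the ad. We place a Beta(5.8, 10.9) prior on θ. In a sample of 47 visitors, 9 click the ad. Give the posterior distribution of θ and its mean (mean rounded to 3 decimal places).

Posterior: Beta(14.8, 48.9); mean ≈ 0.232

Observing 9 successes and 38 failures updates Beta(5.8, 10.9) by adding the success and failure counts to the two shape parameters: α = 5.8+9 = 14.8, β = 10.9+38 = 48.9.
E[θ | data] = 14.8/(14.8+48.9) = 0.232.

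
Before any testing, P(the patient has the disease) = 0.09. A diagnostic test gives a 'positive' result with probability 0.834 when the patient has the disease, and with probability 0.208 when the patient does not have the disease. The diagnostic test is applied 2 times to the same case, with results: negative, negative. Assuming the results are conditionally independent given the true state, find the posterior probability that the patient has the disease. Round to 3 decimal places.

Posterior P(H) ≈ 0.004

Let H be the event that the patient has the disease; start with P(H) = 0.09. P('positive'|H) = 0.834, P('positive'|¬H) = 0.208.
Update on result 1 ('negative'): P(H) ← 0.166·0.0900 / (0.166·0.0900 + 0.792·0.9100) = 0.014940/0.73566 = 0.0203.
Update on result 2 ('negative'): P(H) ← 0.166·0.0203 / (0.166·0.0203 + 0.792·0.9797) = 0.0033712/0.77929 = 0.0043.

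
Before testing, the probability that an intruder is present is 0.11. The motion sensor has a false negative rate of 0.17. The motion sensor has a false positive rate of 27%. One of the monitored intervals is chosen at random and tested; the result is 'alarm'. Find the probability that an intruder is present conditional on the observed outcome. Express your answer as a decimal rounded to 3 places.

Write H for 'an intruder is present'. Prior odds H:¬H = 0.11/0.89 = 0.12360. For the 'alarm' outcome, the likelihood ratio is 0.83/0.27 = 3.0741.
Posterior odds = 0.12360 × 3.0741 = 0.37994, so P(H|E) = 0.37994/(1+0.37994) = 0.275.

P(H | E) ≈ 0.275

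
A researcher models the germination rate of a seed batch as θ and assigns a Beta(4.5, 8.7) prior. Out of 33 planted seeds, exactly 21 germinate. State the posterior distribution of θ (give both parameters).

The binomial likelihood is conjugate to the Beta prior: with 21 successes and 12 failures, the posterior is Beta(4.5+21, 8.7+12) = Beta(25.5, 20.7).

Posterior: Beta(25.5, 20.7)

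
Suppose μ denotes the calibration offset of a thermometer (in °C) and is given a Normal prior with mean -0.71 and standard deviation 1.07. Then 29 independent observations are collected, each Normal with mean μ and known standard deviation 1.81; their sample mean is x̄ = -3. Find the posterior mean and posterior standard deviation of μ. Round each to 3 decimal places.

With known σ, the Normal prior is conjugate. Weight on the data is w = (n/σ²)/(n/σ² + 1/τ₀²) = 8.85199/(8.85199+0.873439) = 0.91019.
Posterior mean = w·x̄ + (1−w)·μ₀ = 0.91019·-3 + 0.089810·-0.71 = -2.794. Posterior variance = 1/(8.85199+0.873439) = 0.102823, so SD = 0.321.

Posterior mean ≈ -2.794; posterior SD ≈ 0.321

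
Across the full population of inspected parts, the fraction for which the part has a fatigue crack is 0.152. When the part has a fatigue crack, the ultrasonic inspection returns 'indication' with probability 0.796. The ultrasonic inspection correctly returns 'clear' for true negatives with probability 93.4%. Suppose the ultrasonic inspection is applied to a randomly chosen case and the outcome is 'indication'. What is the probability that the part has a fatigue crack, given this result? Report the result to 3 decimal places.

Write H for 'the part has a fatigue crack'. Prior odds H:¬H = 0.152/0.848 = 0.17925. For the 'indication' outcome, the likelihood ratio is 0.796/0.066 = 12.061.
Posterior odds = 0.17925 × 12.061 = 2.1618, so P(H|E) = 2.1618/(1+2.1618) = 0.684.

P(H | E) ≈ 0.684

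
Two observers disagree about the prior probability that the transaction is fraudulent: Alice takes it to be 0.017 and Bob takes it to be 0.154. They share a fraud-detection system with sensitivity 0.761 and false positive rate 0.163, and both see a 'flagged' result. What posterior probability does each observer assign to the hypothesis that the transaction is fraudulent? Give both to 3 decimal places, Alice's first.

P('+'|H) = 0.761, P('+'|¬H) = 0.163.
Alice: numerator 0.761·0.017 = 0.012937; evidence = 0.012937+0.163·0.983 = 0.17317; posterior = 0.075.
Bob: numerator 0.761·0.154 = 0.11719; evidence = 0.11719+0.163·0.846 = 0.25509; posterior = 0.459.

Alice: 0.075; Bob: 0.459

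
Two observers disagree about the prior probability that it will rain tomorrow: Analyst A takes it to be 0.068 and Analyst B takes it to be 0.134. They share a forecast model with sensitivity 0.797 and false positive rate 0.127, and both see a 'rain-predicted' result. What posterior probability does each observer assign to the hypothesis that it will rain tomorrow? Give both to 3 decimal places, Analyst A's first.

P('+'|H) = 0.797, P('+'|¬H) = 0.127.
Analyst A: numerator 0.797·0.068 = 0.054196; evidence = 0.054196+0.127·0.932 = 0.17256; posterior = 0.314.
Analyst B: numerator 0.797·0.134 = 0.10680; evidence = 0.10680+0.127·0.866 = 0.21678; posterior = 0.493.

Analyst A: 0.314; Analyst B: 0.493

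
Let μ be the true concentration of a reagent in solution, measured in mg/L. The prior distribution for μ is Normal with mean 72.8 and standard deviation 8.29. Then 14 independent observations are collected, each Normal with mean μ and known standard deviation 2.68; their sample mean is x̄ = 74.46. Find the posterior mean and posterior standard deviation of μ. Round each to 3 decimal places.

With known σ, the Normal prior is conjugate. Weight on the data is w = (n/σ²)/(n/σ² + 1/τ₀²) = 1.94921/(1.94921+0.0145509) = 0.99259.
Posterior mean = w·x̄ + (1−w)·μ₀ = 0.99259·74.46 + 0.0074097·72.8 = 74.448. Posterior variance = 1/(1.94921+0.0145509) = 0.509227, so SD = 0.714.

Posterior mean ≈ 74.448; posterior SD ≈ 0.714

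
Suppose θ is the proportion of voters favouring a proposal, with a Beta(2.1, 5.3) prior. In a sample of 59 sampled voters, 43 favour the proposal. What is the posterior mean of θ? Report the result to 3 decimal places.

The binomial likelihood is conjugate to the Beta prior: with 43 successes and 16 failures, the posterior is Beta(2.1+43, 5.3+16) = Beta(45.1, 21.3).
Posterior mean = α/(α+β) = 45.1/66.4 = 0.679.

Posterior mean ≈ 0.679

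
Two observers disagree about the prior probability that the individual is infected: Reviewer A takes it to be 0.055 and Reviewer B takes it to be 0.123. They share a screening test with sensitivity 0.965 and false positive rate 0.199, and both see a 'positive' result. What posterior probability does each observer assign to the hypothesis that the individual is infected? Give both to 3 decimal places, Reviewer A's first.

The likelihood ratio for a 'positive' result is 0.965/0.199 = 4.8492.
Reviewer A: prior odds 0.055/0.945 = 0.058201; posterior odds 0.28223; posterior probability 0.220.
Reviewer B: prior odds 0.123/0.877 = 0.14025; posterior odds 0.68011; posterior probability 0.405.

Reviewer A: 0.220; Reviewer B: 0.405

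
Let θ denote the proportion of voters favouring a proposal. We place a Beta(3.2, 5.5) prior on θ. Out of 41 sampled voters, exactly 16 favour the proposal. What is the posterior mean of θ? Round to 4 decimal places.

The binomial likelihood is conjugate to the Beta prior: with 16 successes and 25 failures, the posterior is Beta(3.2+16, 5.5+25) = Beta(19.2, 30.5).
E[θ | data] = 19.2/(19.2+30.5) = 0.3863.

Posterior mean ≈ 0.3863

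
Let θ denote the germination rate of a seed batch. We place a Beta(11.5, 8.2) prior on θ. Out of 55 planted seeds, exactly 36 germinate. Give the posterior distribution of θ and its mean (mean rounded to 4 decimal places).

The binomial likelihood is conjugate to the Beta prior: with 36 successes and 19 failures, the posterior is Beta(11.5+36, 8.2+19) = Beta(47.5, 27.2).
E[θ | data] = 47.5/(47.5+27.2) = 0.6359.

Posterior: Beta(47.5, 27.2); mean ≈ 0.6359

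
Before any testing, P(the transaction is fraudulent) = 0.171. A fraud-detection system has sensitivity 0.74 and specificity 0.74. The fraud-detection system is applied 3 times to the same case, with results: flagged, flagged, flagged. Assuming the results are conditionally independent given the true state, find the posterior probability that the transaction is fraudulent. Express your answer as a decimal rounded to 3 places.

Posterior P(H) ≈ 0.826

Let H be the event that the transaction is fraudulent; start with P(H) = 0.171. P('flagged'|H) = 0.74, P('flagged'|¬H) = 0.26.
Update on result 1 ('flagged'): P(H) ← 0.74·0.1710 / (0.74·0.1710 + 0.26·0.8290) = 0.12654/0.34208 = 0.3699.
Update on result 2 ('flagged'): P(H) ← 0.74·0.3699 / (0.74·0.3699 + 0.26·0.6301) = 0.27374/0.43756 = 0.6256.
Update on result 3 ('flagged'): P(H) ← 0.74·0.6256 / (0.74·0.6256 + 0.26·0.3744) = 0.46294/0.56029 = 0.8263.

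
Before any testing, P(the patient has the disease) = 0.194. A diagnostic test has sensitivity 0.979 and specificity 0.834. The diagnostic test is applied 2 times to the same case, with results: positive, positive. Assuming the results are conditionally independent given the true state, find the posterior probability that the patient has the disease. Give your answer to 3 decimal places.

Let H be the event that the patient has the disease; start with P(H) = 0.194. P('positive'|H) = 0.979, P('positive'|¬H) = 0.166.
Update on result 1 ('positive'): P(H) ← 0.979·0.1940 / (0.979·0.1940 + 0.166·0.8060) = 0.18993/0.32372 = 0.5867.
Update on result 2 ('positive'): P(H) ← 0.979·0.5867 / (0.979·0.5867 + 0.166·0.4133) = 0.57437/0.64298 = 0.8933.

Posterior P(H) ≈ 0.893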